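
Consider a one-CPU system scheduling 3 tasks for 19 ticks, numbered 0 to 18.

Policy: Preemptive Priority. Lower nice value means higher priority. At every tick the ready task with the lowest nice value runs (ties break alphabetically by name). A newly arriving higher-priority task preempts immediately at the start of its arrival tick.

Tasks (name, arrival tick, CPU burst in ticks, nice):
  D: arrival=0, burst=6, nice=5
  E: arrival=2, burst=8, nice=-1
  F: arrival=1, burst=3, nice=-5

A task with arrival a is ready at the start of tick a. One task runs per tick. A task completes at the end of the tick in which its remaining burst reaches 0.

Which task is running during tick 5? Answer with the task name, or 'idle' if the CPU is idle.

running at tick 5 = E

t=0: ready={D} → run D
t=1: ready={D,F} → run F
t=2: ready={D,E,F} → run F
t=3: ready={D,E,F} → run F
t=4: ready={D,E} → run E
t=5: ready={D,E} → run E
t=6: ready={D,E} → run E
t=7: ready={D,E} → run E
t=8: ready={D,E} → run E
t=9: ready={D,E} → run E
t=10: ready={D,E} → run E
t=11: ready={D,E} → run E
t=12: ready={D} → run D
t=13: ready={D} → run D
t=14: ready={D} → run D
t=15: ready={D} → run D
t=16: ready={D} → run D
t=17: (idle)
t=18: (idle)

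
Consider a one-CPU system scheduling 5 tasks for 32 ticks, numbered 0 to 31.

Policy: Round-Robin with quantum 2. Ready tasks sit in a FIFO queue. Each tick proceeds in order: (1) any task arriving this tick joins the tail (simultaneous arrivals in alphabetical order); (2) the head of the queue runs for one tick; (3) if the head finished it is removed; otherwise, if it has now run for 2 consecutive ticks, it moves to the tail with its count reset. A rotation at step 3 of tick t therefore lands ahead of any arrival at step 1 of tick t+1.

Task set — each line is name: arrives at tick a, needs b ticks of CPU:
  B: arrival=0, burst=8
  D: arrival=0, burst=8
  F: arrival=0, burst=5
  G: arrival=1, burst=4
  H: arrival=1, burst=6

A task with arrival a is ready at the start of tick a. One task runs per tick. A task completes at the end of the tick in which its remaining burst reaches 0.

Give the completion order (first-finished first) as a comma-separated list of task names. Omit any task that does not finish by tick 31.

t=0: queue=[B,D,F] q_used=0 → run B
t=1: queue=[B,D,F,G,H] q_used=1 → run B
t=2: queue=[D,F,G,H,B] q_used=0 → run D
t=3: queue=[D,F,G,H,B] q_used=1 → run D
t=4: queue=[F,G,H,B,D] q_used=0 → run F
t=5: queue=[F,G,H,B,D] q_used=1 → run F
t=6: queue=[G,H,B,D,F] q_used=0 → run G
t=7: queue=[G,H,B,D,F] q_used=1 → run G
t=8: queue=[H,B,D,F,G] q_used=0 → run H
t=9: queue=[H,B,D,F,G] q_used=1 → run H
t=10: queue=[B,D,F,G,H] q_used=0 → run B
t=11: queue=[B,D,F,G,H] q_used=1 → run B
t=12: queue=[D,F,G,H,B] q_used=0 → run D
t=13: queue=[D,F,G,H,B] q_used=1 → run D
t=14: queue=[F,G,H,B,D] q_used=0 → run F
t=15: queue=[F,G,H,B,D] q_used=1 → run F
t=16: queue=[G,H,B,D,F] q_used=0 → run G
t=17: queue=[G,H,B,D,F] q_used=1 → run G
t=18: queue=[H,B,D,F] q_used=0 → run H
t=19: queue=[H,B,D,F] q_used=1 → run H
t=20: queue=[B,D,F,H] q_used=0 → run B
t=21: queue=[B,D,F,H] q_used=1 → run B
t=22: queue=[D,F,H,B] q_used=0 → run D
t=23: queue=[D,F,H,B] q_used=1 → run D
t=24: queue=[F,H,B,D] q_used=0 → run F
t=25: queue=[H,B,D] q_used=0 → run H
t=26: queue=[H,B,D] q_used=1 → run H
t=27: queue=[B,D] q_used=0 → run B
t=28: queue=[B,D] q_used=1 → run B
t=29: queue=[D] q_used=0 → run D
t=30: queue=[D] q_used=1 → run D
t=31: (idle)

completion order = G, F, H, B, D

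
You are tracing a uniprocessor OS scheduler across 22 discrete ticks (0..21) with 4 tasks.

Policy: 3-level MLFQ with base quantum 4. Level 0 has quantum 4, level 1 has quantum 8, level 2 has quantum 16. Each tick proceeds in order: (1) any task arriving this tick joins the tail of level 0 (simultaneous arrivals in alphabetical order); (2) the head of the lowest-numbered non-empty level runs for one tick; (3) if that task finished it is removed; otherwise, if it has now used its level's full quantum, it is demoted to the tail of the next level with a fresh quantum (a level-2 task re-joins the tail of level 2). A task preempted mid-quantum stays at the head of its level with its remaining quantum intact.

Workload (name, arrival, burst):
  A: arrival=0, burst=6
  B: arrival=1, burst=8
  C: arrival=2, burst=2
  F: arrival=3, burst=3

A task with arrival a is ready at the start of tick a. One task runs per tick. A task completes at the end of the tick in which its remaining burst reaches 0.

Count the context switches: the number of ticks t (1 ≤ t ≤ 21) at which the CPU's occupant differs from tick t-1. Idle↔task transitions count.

t=0: L0/L1/L2 = A/-/- → run A
t=1: L0/L1/L2 = AB/-/- → run A
t=2: L0/L1/L2 = ABC/-/- → run A
t=3: L0/L1/L2 = ABCF/-/- → run A
t=4: L0/L1/L2 = BCF/A/- → run B
t=5: L0/L1/L2 = BCF/A/- → run B
t=6: L0/L1/L2 = BCF/A/- → run B
t=7: L0/L1/L2 = BCF/A/- → run B
t=8: L0/L1/L2 = CF/AB/- → run C
t=9: L0/L1/L2 = CF/AB/- → run C
t=10: L0/L1/L2 = F/AB/- → run F
t=11: L0/L1/L2 = F/AB/- → run F
t=12: L0/L1/L2 = F/AB/- → run F
t=13: L0/L1/L2 = -/AB/- → run A
t=14: L0/L1/L2 = -/AB/- → run A
t=15: L0/L1/L2 = -/B/- → run B
t=16: L0/L1/L2 = -/B/- → run B
t=17: L0/L1/L2 = -/B/- → run B
t=18: L0/L1/L2 = -/B/- → run B
t=19: (idle)
t=20: (idle)
t=21: (idle)

context switches = 6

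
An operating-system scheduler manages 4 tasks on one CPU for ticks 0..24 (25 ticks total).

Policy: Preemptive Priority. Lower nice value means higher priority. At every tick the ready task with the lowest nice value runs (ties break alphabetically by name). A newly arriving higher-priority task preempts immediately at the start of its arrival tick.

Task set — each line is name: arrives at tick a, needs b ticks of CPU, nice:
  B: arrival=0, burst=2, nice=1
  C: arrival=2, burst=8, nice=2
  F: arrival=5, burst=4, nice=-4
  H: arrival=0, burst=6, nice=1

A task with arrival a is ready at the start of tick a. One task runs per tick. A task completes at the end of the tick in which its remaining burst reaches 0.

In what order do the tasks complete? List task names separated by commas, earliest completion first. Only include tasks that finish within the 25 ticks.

completion order = B, F, H, C

t=0: ready={B,H} → run B
t=1: ready={B,H} → run B
t=2: ready={C,H} → run H
t=3: ready={C,H} → run H
t=4: ready={C,H} → run H
t=5: ready={C,F,H} → run F
t=6: ready={C,F,H} → run F
t=7: ready={C,F,H} → run F
t=8: ready={C,F,H} → run F
t=9: ready={C,H} → run H
t=10: ready={C,H} → run H
t=11: ready={C,H} → run H
t=12: ready={C} → run C
t=13: ready={C} → run C
t=14: ready={C} → run C
t=15: ready={C} → run C
t=16: ready={C} → run C
t=17: ready={C} → run C
t=18: ready={C} → run C
t=19: ready={C} → run C
t=20: (idle)
t=21: (idle)
t=22: (idle)
t=23: (idle)
t=24: (idle)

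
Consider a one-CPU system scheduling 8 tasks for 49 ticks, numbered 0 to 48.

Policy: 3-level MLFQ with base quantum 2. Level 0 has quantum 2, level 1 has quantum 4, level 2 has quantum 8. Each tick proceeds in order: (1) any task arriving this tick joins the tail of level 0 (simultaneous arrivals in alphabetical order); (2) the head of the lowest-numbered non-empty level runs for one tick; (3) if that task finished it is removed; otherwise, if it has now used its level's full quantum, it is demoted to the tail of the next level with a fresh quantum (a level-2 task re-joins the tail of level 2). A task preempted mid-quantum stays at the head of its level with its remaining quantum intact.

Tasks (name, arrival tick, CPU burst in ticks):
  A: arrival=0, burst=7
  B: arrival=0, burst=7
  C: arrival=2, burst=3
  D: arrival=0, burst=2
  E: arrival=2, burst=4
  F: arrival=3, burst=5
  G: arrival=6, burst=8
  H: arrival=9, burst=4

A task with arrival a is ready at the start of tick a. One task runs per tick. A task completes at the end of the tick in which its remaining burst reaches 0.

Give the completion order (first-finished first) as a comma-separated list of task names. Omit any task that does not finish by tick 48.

completion order = D, C, E, F, H, A, B, G

t=0: L0/L1/L2 = ABD/-/- → run A
t=1: L0/L1/L2 = ABD/-/- → run A
t=2: L0/L1/L2 = BDCE/A/- → run B
t=3: L0/L1/L2 = BDCEF/A/- → run B
t=4: L0/L1/L2 = DCEF/AB/- → run D
t=5: L0/L1/L2 = DCEF/AB/- → run D
t=6: L0/L1/L2 = CEFG/AB/- → run C
t=7: L0/L1/L2 = CEFG/AB/- → run C
t=8: L0/L1/L2 = EFG/ABC/- → run E
t=9: L0/L1/L2 = EFGH/ABC/- → run E
t=10: L0/L1/L2 = FGH/ABCE/- → run F
t=11: L0/L1/L2 = FGH/ABCE/- → run F
t=12: L0/L1/L2 = GH/ABCEF/- → run G
t=13: L0/L1/L2 = GH/ABCEF/- → run G
t=14: L0/L1/L2 = H/ABCEFG/- → run H
t=15: L0/L1/L2 = H/ABCEFG/- → run H
t=16: L0/L1/L2 = -/ABCEFGH/- → run A
t=17: L0/L1/L2 = -/ABCEFGH/- → run A
t=18: L0/L1/L2 = -/ABCEFGH/- → run A
t=19: L0/L1/L2 = -/ABCEFGH/- → run A
t=20: L0/L1/L2 = -/BCEFGH/A → run B
t=21: L0/L1/L2 = -/BCEFGH/A → run B
t=22: L0/L1/L2 = -/BCEFGH/A → run B
t=23: L0/L1/L2 = -/BCEFGH/A → run B
t=24: L0/L1/L2 = -/CEFGH/AB → run C
t=25: L0/L1/L2 = -/EFGH/AB → run E
t=26: L0/L1/L2 = -/EFGH/AB → run E
t=27: L0/L1/L2 = -/FGH/AB → run F
t=28: L0/L1/L2 = -/FGH/AB → run F
t=29: L0/L1/L2 = -/FGH/AB → run F
t=30: L0/L1/L2 = -/GH/AB → run G
t=31: L0/L1/L2 = -/GH/AB → run G
t=32: L0/L1/L2 = -/GH/AB → run G
t=33: L0/L1/L2 = -/GH/AB → run G
t=34: L0/L1/L2 = -/H/ABG → run H
t=35: L0/L1/L2 = -/H/ABG → run H
t=36: L0/L1/L2 = -/-/ABG → run A
t=37: L0/L1/L2 = -/-/BG → run B
t=38: L0/L1/L2 = -/-/G → run G
t=39: L0/L1/L2 = -/-/G → run G
t=40: (idle)
t=41: (idle)
t=42: (idle)
t=43: (idle)
t=44: (idle)
t=45: (idle)
t=46: (idle)
t=47: (idle)
t=48: (idle)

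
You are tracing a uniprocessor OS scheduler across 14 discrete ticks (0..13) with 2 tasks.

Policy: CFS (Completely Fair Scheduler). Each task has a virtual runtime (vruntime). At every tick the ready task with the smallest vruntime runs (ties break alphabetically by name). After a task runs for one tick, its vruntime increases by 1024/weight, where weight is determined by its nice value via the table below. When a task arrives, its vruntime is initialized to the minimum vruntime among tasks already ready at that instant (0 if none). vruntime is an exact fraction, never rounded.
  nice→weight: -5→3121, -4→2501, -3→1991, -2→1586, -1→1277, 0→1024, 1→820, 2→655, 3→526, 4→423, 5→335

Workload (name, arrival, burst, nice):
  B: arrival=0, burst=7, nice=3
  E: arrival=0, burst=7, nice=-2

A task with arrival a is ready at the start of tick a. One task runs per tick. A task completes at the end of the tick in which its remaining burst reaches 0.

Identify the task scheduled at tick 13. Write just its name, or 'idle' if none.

t=0: vr[B=0 E=0] → run B
t=1: vr[B=512/263 E=0] → run E
t=2: vr[B=512/263 E=512/793] → run E
t=3: vr[B=512/263 E=1024/793] → run E
t=4: vr[B=512/263 E=1536/793] → run E
t=5: vr[B=512/263 E=2048/793] → run B
t=6: vr[B=1024/263 E=2048/793] → run E
t=7: vr[B=1024/263 E=2560/793] → run E
t=8: vr[B=1024/263 E=3072/793] → run E
t=9: vr[B=1024/263] → run B
t=10: vr[B=1536/263] → run B
t=11: vr[B=2048/263] → run B
t=12: vr[B=2560/263] → run B
t=13: vr[B=3072/263] → run B

running at tick 13 = B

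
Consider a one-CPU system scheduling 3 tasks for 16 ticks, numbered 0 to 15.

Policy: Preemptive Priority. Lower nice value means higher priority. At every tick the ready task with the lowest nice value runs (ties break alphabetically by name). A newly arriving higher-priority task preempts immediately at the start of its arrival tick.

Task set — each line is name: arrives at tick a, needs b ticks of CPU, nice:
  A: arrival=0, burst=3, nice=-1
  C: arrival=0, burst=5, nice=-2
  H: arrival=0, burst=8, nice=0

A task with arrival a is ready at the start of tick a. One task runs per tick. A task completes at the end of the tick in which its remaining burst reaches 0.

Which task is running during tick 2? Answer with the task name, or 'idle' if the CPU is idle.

t=0: ready={A,C,H} → run C
t=1: ready={A,C,H} → run C
t=2: ready={A,C,H} → run C
t=3: ready={A,C,H} → run C
t=4: ready={A,C,H} → run C
t=5: ready={A,H} → run A
t=6: ready={A,H} → run A
t=7: ready={A,H} → run A
t=8: ready={H} → run H
t=9: ready={H} → run H
t=10: ready={H} → run H
t=11: ready={H} → run H
t=12: ready={H} → run H
t=13: ready={H} → run H
t=14: ready={H} → run H
t=15: ready={H} → run H

running at tick 2 = C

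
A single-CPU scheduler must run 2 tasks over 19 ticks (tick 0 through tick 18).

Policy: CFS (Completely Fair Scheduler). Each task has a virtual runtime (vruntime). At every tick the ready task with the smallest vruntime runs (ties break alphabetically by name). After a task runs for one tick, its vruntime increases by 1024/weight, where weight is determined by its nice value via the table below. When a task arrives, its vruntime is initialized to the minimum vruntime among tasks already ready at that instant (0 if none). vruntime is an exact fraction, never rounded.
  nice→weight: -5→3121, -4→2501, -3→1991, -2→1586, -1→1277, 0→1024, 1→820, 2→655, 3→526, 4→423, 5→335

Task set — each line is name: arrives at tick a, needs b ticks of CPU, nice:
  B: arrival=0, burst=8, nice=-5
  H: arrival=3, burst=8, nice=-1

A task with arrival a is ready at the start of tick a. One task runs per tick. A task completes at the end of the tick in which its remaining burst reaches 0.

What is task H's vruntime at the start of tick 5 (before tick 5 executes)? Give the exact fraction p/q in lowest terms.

t=0: vr[B=0] → run B
t=1: vr[B=1024/3121] → run B
t=2: vr[B=2048/3121] → run B
t=3: vr[B=3072/3121 H=3072/3121] → run B
t=4: vr[B=4096/3121 H=3072/3121] → run H
t=5: vr[B=4096/3121 H=7118848/3985517] → run B
t=6: vr[B=5120/3121 H=7118848/3985517] → run B
t=7: vr[B=6144/3121 H=7118848/3985517] → run H
t=8: vr[B=6144/3121 H=10314752/3985517] → run B
t=9: vr[B=7168/3121 H=10314752/3985517] → run B
t=10: vr[H=10314752/3985517] → run H
t=11: vr[H=13510656/3985517] → run H
t=12: vr[H=16706560/3985517] → run H
t=13: vr[H=19902464/3985517] → run H
t=14: vr[H=23098368/3985517] → run H
t=15: vr[H=26294272/3985517] → run H
t=16: (idle)
t=17: (idle)
t=18: (idle)

vruntime(H, start of tick 5) = 7118848/3985517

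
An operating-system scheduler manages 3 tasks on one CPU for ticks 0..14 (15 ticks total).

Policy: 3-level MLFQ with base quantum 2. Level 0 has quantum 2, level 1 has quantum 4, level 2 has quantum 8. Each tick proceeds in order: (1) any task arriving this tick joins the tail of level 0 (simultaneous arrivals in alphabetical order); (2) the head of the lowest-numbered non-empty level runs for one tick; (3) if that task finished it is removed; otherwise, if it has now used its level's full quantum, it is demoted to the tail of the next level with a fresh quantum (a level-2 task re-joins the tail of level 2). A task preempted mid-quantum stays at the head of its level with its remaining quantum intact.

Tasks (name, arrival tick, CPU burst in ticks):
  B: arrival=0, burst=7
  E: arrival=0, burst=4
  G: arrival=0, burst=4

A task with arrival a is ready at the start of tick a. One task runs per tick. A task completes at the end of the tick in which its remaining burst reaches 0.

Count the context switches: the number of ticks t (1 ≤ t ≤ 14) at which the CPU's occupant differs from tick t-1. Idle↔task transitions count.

t=0: L0/L1/L2 = BEG/-/- → run B
t=1: L0/L1/L2 = BEG/-/- → run B
t=2: L0/L1/L2 = EG/B/- → run E
t=3: L0/L1/L2 = EG/B/- → run E
t=4: L0/L1/L2 = G/BE/- → run G
t=5: L0/L1/L2 = G/BE/- → run G
t=6: L0/L1/L2 = -/BEG/- → run B
t=7: L0/L1/L2 = -/BEG/- → run B
t=8: L0/L1/L2 = -/BEG/- → run B
t=9: L0/L1/L2 = -/BEG/- → run B
t=10: L0/L1/L2 = -/EG/B → run E
t=11: L0/L1/L2 = -/EG/B → run E
t=12: L0/L1/L2 = -/G/B → run G
t=13: L0/L1/L2 = -/G/B → run G
t=14: L0/L1/L2 = -/-/B → run B

context switches = 6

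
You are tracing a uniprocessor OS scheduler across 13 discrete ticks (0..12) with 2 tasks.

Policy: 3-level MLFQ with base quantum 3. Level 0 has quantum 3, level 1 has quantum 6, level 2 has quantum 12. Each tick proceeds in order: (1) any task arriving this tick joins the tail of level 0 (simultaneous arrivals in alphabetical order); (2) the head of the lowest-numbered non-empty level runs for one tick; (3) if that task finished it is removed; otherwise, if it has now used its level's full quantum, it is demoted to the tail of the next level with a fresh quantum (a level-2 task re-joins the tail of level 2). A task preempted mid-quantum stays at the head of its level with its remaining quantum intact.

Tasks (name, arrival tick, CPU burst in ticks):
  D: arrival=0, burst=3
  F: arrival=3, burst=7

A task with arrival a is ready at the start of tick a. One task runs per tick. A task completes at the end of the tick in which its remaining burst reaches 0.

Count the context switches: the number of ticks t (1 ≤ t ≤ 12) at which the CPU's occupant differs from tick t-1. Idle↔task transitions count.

context switches = 2

t=0: L0/L1/L2 = D/-/- → run D
t=1: L0/L1/L2 = D/-/- → run D
t=2: L0/L1/L2 = D/-/- → run D
t=3: L0/L1/L2 = F/-/- → run F
t=4: L0/L1/L2 = F/-/- → run F
t=5: L0/L1/L2 = F/-/- → run F
t=6: L0/L1/L2 = -/F/- → run F
t=7: L0/L1/L2 = -/F/- → run F
t=8: L0/L1/L2 = -/F/- → run F
t=9: L0/L1/L2 = -/F/- → run F
t=10: (idle)
t=11: (idle)
t=12: (idle)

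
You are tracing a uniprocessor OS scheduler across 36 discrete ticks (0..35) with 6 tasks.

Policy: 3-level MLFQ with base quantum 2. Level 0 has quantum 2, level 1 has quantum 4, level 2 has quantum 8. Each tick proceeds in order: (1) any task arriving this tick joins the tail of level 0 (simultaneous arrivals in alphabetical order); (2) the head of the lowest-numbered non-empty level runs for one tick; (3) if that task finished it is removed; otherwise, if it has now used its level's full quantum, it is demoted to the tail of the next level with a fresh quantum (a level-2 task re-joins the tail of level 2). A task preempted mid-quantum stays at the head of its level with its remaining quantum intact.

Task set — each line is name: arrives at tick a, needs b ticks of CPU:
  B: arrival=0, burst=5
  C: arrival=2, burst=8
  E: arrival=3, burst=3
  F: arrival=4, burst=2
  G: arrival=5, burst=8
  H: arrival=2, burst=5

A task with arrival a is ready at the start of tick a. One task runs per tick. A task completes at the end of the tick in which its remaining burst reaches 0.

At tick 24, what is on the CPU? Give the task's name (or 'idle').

t=0: L0/L1/L2 = B/-/- → run B
t=1: L0/L1/L2 = B/-/- → run B
t=2: L0/L1/L2 = CH/B/- → run C
t=3: L0/L1/L2 = CHE/B/- → run C
t=4: L0/L1/L2 = HEF/BC/- → run H
t=5: L0/L1/L2 = HEFG/BC/- → run H
t=6: L0/L1/L2 = EFG/BCH/- → run E
t=7: L0/L1/L2 = EFG/BCH/- → run E
t=8: L0/L1/L2 = FG/BCHE/- → run F
t=9: L0/L1/L2 = FG/BCHE/- → run F
t=10: L0/L1/L2 = G/BCHE/- → run G
t=11: L0/L1/L2 = G/BCHE/- → run G
t=12: L0/L1/L2 = -/BCHEG/- → run B
t=13: L0/L1/L2 = -/BCHEG/- → run B
t=14: L0/L1/L2 = -/BCHEG/- → run B
t=15: L0/L1/L2 = -/CHEG/- → run C
t=16: L0/L1/L2 = -/CHEG/- → run C
t=17: L0/L1/L2 = -/CHEG/- → run C
t=18: L0/L1/L2 = -/CHEG/- → run C
t=19: L0/L1/L2 = -/HEG/C → run H
t=20: L0/L1/L2 = -/HEG/C → run H
t=21: L0/L1/L2 = -/HEG/C → run H
t=22: L0/L1/L2 = -/EG/C → run E
t=23: L0/L1/L2 = -/G/C → run G
t=24: L0/L1/L2 = -/G/C → run G
t=25: L0/L1/L2 = -/G/C → run G
t=26: L0/L1/L2 = -/G/C → run G
t=27: L0/L1/L2 = -/-/CG → run C
t=28: L0/L1/L2 = -/-/CG → run C
t=29: L0/L1/L2 = -/-/G → run G
t=30: L0/L1/L2 = -/-/G → run G
t=31: (idle)
t=32: (idle)
t=33: (idle)
t=34: (idle)
t=35: (idle)

running at tick 24 = G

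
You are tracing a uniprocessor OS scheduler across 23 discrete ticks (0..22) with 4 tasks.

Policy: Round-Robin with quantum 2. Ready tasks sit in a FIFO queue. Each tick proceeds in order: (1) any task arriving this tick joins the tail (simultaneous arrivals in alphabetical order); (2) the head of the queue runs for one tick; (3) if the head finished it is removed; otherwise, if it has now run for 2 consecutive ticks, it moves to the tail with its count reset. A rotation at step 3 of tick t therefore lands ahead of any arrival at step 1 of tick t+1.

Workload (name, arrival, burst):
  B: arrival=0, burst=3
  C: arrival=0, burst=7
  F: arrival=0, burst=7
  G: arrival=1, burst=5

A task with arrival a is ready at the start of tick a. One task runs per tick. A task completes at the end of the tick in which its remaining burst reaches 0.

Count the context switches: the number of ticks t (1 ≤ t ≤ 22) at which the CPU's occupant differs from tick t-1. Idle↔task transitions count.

t=0: queue=[B,C,F] q_used=0 → run B
t=1: queue=[B,C,F,G] q_used=1 → run B
t=2: queue=[C,F,G,B] q_used=0 → run C
t=3: queue=[C,F,G,B] q_used=1 → run C
t=4: queue=[F,G,B,C] q_used=0 → run F
t=5: queue=[F,G,B,C] q_used=1 → run F
t=6: queue=[G,B,C,F] q_used=0 → run G
t=7: queue=[G,B,C,F] q_used=1 → run G
t=8: queue=[B,C,F,G] q_used=0 → run B
t=9: queue=[C,F,G] q_used=0 → run C
t=10: queue=[C,F,G] q_used=1 → run C
t=11: queue=[F,G,C] q_used=0 → run F
t=12: queue=[F,G,C] q_used=1 → run F
t=13: queue=[G,C,F] q_used=0 → run G
t=14: queue=[G,C,F] q_used=1 → run G
t=15: queue=[C,F,G] q_used=0 → run C
t=16: queue=[C,F,G] q_used=1 → run C
t=17: queue=[F,G,C] q_used=0 → run F
t=18: queue=[F,G,C] q_used=1 → run F
t=19: queue=[G,C,F] q_used=0 → run G
t=20: queue=[C,F] q_used=0 → run C
t=21: queue=[F] q_used=0 → run F
t=22: (idle)

context switches = 13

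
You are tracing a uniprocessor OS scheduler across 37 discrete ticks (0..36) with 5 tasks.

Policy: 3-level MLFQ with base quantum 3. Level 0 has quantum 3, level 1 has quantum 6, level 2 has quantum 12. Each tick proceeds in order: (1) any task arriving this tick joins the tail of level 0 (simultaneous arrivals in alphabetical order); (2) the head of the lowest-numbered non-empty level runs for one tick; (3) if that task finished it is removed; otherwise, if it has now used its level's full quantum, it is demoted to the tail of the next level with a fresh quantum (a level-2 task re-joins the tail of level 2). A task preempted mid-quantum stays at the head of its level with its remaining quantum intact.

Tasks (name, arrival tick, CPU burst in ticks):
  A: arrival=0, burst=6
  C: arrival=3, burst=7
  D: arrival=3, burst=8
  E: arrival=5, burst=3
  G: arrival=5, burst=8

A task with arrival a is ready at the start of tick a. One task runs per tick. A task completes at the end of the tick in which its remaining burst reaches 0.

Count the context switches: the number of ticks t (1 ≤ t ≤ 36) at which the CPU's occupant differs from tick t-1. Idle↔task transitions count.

context switches = 9

t=0: L0/L1/L2 = A/-/- → run A
t=1: L0/L1/L2 = A/-/- → run A
t=2: L0/L1/L2 = A/-/- → run A
t=3: L0/L1/L2 = CD/A/- → run C
t=4: L0/L1/L2 = CD/A/- → run C
t=5: L0/L1/L2 = CDEG/A/- → run C
t=6: L0/L1/L2 = DEG/AC/- → run D
t=7: L0/L1/L2 = DEG/AC/- → run D
t=8: L0/L1/L2 = DEG/AC/- → run D
t=9: L0/L1/L2 = EG/ACD/- → run E
t=10: L0/L1/L2 = EG/ACD/- → run E
t=11: L0/L1/L2 = EG/ACD/- → run E
t=12: L0/L1/L2 = G/ACD/- → run G
t=13: L0/L1/L2 = G/ACD/- → run G
t=14: L0/L1/L2 = G/ACD/- → run G
t=15: L0/L1/L2 = -/ACDG/- → run A
t=16: L0/L1/L2 = -/ACDG/- → run A
t=17: L0/L1/L2 = -/ACDG/- → run A
t=18: L0/L1/L2 = -/CDG/- → run C
t=19: L0/L1/L2 = -/CDG/- → run C
t=20: L0/L1/L2 = -/CDG/- → run C
t=21: L0/L1/L2 = -/CDG/- → run C
t=22: L0/L1/L2 = -/DG/- → run D
t=23: L0/L1/L2 = -/DG/- → run D
t=24: L0/L1/L2 = -/DG/- → run D
t=25: L0/L1/L2 = -/DG/- → run D
t=26: L0/L1/L2 = -/DG/- → run D
t=27: L0/L1/L2 = -/G/- → run G
t=28: L0/L1/L2 = -/G/- → run G
t=29: L0/L1/L2 = -/G/- → run G
t=30: L0/L1/L2 = -/G/- → run G
t=31: L0/L1/L2 = -/G/- → run G
t=32: (idle)
t=33: (idle)
t=34: (idle)
t=35: (idle)
t=36: (idle)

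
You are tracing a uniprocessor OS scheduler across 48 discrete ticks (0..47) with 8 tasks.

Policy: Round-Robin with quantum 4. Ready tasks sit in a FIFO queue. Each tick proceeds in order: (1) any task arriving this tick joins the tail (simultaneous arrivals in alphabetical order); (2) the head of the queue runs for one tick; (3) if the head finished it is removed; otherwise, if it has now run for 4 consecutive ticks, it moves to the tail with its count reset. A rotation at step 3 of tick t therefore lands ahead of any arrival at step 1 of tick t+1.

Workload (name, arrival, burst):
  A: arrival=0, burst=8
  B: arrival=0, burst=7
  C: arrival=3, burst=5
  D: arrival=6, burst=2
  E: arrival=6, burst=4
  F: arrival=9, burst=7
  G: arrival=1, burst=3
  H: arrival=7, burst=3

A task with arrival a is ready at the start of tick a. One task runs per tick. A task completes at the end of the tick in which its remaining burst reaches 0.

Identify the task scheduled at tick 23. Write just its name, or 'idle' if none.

running at tick 23 = E

t=0: queue=[A,B] q_used=0 → run A
t=1: queue=[A,B,G] q_used=1 → run A
t=2: queue=[A,B,G] q_used=2 → run A
t=3: queue=[A,B,G,C] q_used=3 → run A
t=4: queue=[B,G,C,A] q_used=0 → run B
t=5: queue=[B,G,C,A] q_used=1 → run B
t=6: queue=[B,G,C,A,D,E] q_used=2 → run B
t=7: queue=[B,G,C,A,D,E,H] q_used=3 → run B
t=8: queue=[G,C,A,D,E,H,B] q_used=0 → run G
t=9: queue=[G,C,A,D,E,H,B,F] q_used=1 → run G
t=10: queue=[G,C,A,D,E,H,B,F] q_used=2 → run G
t=11: queue=[C,A,D,E,H,B,F] q_used=0 → run C
t=12: queue=[C,A,D,E,H,B,F] q_used=1 → run C
t=13: queue=[C,A,D,E,H,B,F] q_used=2 → run C
t=14: queue=[C,A,D,E,H,B,F] q_used=3 → run C
t=15: queue=[A,D,E,H,B,F,C] q_used=0 → run A
t=16: queue=[A,D,E,H,B,F,C] q_used=1 → run A
t=17: queue=[A,D,E,H,B,F,C] q_used=2 → run A
t=18: queue=[A,D,E,H,B,F,C] q_used=3 → run A
t=19: queue=[D,E,H,B,F,C] q_used=0 → run D
t=20: queue=[D,E,H,B,F,C] q_used=1 → run D
t=21: queue=[E,H,B,F,C] q_used=0 → run E
t=22: queue=[E,H,B,F,C] q_used=1 → run E
t=23: queue=[E,H,B,F,C] q_used=2 → run E
t=24: queue=[E,H,B,F,C] q_used=3 → run E
t=25: queue=[H,B,F,C] q_used=0 → run H
t=26: queue=[H,B,F,C] q_used=1 → run H
t=27: queue=[H,B,F,C] q_used=2 → run H
t=28: queue=[B,F,C] q_used=0 → run B
t=29: queue=[B,F,C] q_used=1 → run B
t=30: queue=[B,F,C] q_used=2 → run B
t=31: queue=[F,C] q_used=0 → run F
t=32: queue=[F,C] q_used=1 → run F
t=33: queue=[F,C] q_used=2 → run F
t=34: queue=[F,C] q_used=3 → run F
t=35: queue=[C,F] q_used=0 → run C
t=36: queue=[F] q_used=0 → run F
t=37: queue=[F] q_used=1 → run F
t=38: queue=[F] q_used=2 → run F
t=39: (idle)
t=40: (idle)
t=41: (idle)
t=42: (idle)
t=43: (idle)
t=44: (idle)
t=45: (idle)
t=46: (idle)
t=47: (idle)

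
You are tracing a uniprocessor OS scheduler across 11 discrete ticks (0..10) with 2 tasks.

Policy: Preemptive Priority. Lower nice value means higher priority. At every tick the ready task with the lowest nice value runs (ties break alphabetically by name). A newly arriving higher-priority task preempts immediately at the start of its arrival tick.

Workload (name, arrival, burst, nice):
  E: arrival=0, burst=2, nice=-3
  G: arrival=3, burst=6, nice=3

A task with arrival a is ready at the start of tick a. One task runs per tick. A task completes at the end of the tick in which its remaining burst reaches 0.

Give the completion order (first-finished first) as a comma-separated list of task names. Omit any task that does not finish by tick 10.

t=0: ready={E} → run E
t=1: ready={E} → run E
t=2: (idle)
t=3: ready={G} → run G
t=4: ready={G} → run G
t=5: ready={G} → run G
t=6: ready={G} → run G
t=7: ready={G} → run G
t=8: ready={G} → run G
t=9: (idle)
t=10: (idle)

completion order = E, G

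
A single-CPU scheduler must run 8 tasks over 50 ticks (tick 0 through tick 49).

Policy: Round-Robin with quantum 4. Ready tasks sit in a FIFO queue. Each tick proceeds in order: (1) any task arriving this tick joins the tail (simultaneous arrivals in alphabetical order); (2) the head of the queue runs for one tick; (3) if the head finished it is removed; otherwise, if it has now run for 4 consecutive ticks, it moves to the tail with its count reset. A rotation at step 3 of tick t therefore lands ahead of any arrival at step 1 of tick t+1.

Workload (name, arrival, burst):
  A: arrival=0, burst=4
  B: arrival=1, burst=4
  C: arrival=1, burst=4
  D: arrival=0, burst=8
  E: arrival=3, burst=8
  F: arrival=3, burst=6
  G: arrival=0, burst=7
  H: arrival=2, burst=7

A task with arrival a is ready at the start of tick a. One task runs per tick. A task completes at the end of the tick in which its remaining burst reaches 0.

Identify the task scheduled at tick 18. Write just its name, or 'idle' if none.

t=0: queue=[A,D,G] q_used=0 → run A
t=1: queue=[A,D,G,B,C] q_used=1 → run A
t=2: queue=[A,D,G,B,C,H] q_used=2 → run A
t=3: queue=[A,D,G,B,C,H,E,F] q_used=3 → run A
t=4: queue=[D,G,B,C,H,E,F] q_used=0 → run D
t=5: queue=[D,G,B,C,H,E,F] q_used=1 → run D
t=6: queue=[D,G,B,C,H,E,F] q_used=2 → run D
t=7: queue=[D,G,B,C,H,E,F] q_used=3 → run D
t=8: queue=[G,B,C,H,E,F,D] q_used=0 → run G
t=9: queue=[G,B,C,H,E,F,D] q_used=1 → run G
t=10: queue=[G,B,C,H,E,F,D] q_used=2 → run G
t=11: queue=[G,B,C,H,E,F,D] q_used=3 → run G
t=12: queue=[B,C,H,E,F,D,G] q_used=0 → run B
t=13: queue=[B,C,H,E,F,D,G] q_used=1 → run B
t=14: queue=[B,C,H,E,F,D,G] q_used=2 → run B
t=15: queue=[B,C,H,E,F,D,G] q_used=3 → run B
t=16: queue=[C,H,E,F,D,G] q_used=0 → run C
t=17: queue=[C,H,E,F,D,G] q_used=1 → run C
t=18: queue=[C,H,E,F,D,G] q_used=2 → run C
t=19: queue=[C,H,E,F,D,G] q_used=3 → run C
t=20: queue=[H,E,F,D,G] q_used=0 → run H
t=21: queue=[H,E,F,D,G] q_used=1 → run H
t=22: queue=[H,E,F,D,G] q_used=2 → run H
t=23: queue=[H,E,F,D,G] q_used=3 → run H
t=24: queue=[E,F,D,G,H] q_used=0 → run E
t=25: queue=[E,F,D,G,H] q_used=1 → run E
t=26: queue=[E,F,D,G,H] q_used=2 → run E
t=27: queue=[E,F,D,G,H] q_used=3 → run E
t=28: queue=[F,D,G,H,E] q_used=0 → run F
t=29: queue=[F,D,G,H,E] q_used=1 → run F
t=30: queue=[F,D,G,H,E] q_used=2 → run F
t=31: queue=[F,D,G,H,E] q_used=3 → run F
t=32: queue=[D,G,H,E,F] q_used=0 → run D
t=33: queue=[D,G,H,E,F] q_used=1 → run D
t=34: queue=[D,G,H,E,F] q_used=2 → run D
t=35: queue=[D,G,H,E,F] q_used=3 → run D
t=36: queue=[G,H,E,F] q_used=0 → run G
t=37: queue=[G,H,E,F] q_used=1 → run G
t=38: queue=[G,H,E,F] q_used=2 → run G
t=39: queue=[H,E,F] q_used=0 → run H
t=40: queue=[H,E,F] q_used=1 → run H
t=41: queue=[H,E,F] q_used=2 → run H
t=42: queue=[E,F] q_used=0 → run E
t=43: queue=[E,F] q_used=1 → run E
t=44: queue=[E,F] q_used=2 → run E
t=45: queue=[E,F] q_used=3 → run E
t=46: queue=[F] q_used=0 → run F
t=47: queue=[F] q_used=1 → run F
t=48: (idle)
t=49: (idle)

running at tick 18 = C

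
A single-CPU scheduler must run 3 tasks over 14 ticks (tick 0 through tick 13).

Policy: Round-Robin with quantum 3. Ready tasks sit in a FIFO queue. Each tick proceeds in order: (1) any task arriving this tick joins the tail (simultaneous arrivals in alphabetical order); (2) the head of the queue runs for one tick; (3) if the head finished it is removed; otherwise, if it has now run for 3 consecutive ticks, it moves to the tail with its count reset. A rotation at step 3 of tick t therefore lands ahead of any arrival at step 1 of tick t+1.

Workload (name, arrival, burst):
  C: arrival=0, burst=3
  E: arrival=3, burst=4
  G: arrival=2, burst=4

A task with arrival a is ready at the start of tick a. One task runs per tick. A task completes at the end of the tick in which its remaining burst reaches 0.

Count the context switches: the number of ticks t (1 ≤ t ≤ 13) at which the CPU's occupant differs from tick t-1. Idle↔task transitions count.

context switches = 5

t=0: queue=[C] q_used=0 → run C
t=1: queue=[C] q_used=1 → run C
t=2: queue=[C,G] q_used=2 → run C
t=3: queue=[G,E] q_used=0 → run G
t=4: queue=[G,E] q_used=1 → run G
t=5: queue=[G,E] q_used=2 → run G
t=6: queue=[E,G] q_used=0 → run E
t=7: queue=[E,G] q_used=1 → run E
t=8: queue=[E,G] q_used=2 → run E
t=9: queue=[G,E] q_used=0 → run G
t=10: queue=[E] q_used=0 → run E
t=11: (idle)
t=12: (idle)
t=13: (idle)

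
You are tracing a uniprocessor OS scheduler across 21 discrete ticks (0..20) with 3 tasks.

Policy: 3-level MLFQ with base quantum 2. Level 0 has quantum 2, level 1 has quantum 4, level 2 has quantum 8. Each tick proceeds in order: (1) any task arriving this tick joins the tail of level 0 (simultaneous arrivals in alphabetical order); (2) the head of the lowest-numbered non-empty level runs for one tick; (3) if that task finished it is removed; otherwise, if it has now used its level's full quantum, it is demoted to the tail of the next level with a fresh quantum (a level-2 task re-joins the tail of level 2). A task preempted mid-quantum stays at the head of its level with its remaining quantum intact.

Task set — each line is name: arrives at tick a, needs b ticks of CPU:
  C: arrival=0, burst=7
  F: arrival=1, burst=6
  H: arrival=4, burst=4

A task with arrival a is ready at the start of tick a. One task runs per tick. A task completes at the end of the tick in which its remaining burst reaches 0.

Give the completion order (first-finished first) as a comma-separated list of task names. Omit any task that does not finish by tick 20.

t=0: L0/L1/L2 = C/-/- → run C
t=1: L0/L1/L2 = CF/-/- → run C
t=2: L0/L1/L2 = F/C/- → run F
t=3: L0/L1/L2 = F/C/- → run F
t=4: L0/L1/L2 = H/CF/- → run H
t=5: L0/L1/L2 = H/CF/- → run H
t=6: L0/L1/L2 = -/CFH/- → run C
t=7: L0/L1/L2 = -/CFH/- → run C
t=8: L0/L1/L2 = -/CFH/- → run C
t=9: L0/L1/L2 = -/CFH/- → run C
t=10: L0/L1/L2 = -/FH/C → run F
t=11: L0/L1/L2 = -/FH/C → run F
t=12: L0/L1/L2 = -/FH/C → run F
t=13: L0/L1/L2 = -/FH/C → run F
t=14: L0/L1/L2 = -/H/C → run H
t=15: L0/L1/L2 = -/H/C → run H
t=16: L0/L1/L2 = -/-/C → run C
t=17: (idle)
t=18: (idle)
t=19: (idle)
t=20: (idle)

completion order = F, H, C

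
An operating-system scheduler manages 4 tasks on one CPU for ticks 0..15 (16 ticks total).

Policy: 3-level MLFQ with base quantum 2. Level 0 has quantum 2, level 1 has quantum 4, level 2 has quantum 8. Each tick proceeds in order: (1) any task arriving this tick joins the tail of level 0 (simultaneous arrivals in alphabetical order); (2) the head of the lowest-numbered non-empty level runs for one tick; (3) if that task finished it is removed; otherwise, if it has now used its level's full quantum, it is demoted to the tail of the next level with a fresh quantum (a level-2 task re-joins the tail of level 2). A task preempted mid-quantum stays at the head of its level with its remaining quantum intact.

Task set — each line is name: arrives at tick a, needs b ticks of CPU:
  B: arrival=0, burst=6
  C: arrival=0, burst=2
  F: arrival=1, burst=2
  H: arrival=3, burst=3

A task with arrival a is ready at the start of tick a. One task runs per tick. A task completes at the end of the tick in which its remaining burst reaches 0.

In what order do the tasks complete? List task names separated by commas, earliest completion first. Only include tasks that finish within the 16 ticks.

completion order = C, F, B, H

t=0: L0/L1/L2 = BC/-/- → run B
t=1: L0/L1/L2 = BCF/-/- → run B
t=2: L0/L1/L2 = CF/B/- → run C
t=3: L0/L1/L2 = CFH/B/- → run C
t=4: L0/L1/L2 = FH/B/- → run F
t=5: L0/L1/L2 = FH/B/- → run F
t=6: L0/L1/L2 = H/B/- → run H
t=7: L0/L1/L2 = H/B/- → run H
t=8: L0/L1/L2 = -/BH/- → run B
t=9: L0/L1/L2 = -/BH/- → run B
t=10: L0/L1/L2 = -/BH/- → run B
t=11: L0/L1/L2 = -/BH/- → run B
t=12: L0/L1/L2 = -/H/- → run H
t=13: (idle)
t=14: (idle)
t=15: (idle)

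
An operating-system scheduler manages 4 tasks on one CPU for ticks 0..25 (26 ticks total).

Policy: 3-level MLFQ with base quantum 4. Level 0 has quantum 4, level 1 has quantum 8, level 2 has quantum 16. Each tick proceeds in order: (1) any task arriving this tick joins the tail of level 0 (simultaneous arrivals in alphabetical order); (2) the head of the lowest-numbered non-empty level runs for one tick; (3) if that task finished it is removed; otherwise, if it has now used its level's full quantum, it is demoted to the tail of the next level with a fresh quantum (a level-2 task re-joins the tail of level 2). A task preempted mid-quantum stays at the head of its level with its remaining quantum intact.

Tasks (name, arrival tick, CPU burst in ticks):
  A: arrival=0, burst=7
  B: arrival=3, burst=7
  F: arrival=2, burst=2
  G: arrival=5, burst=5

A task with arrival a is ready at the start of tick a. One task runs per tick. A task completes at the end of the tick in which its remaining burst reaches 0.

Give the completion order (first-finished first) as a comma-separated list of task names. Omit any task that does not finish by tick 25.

t=0: L0/L1/L2 = A/-/- → run A
t=1: L0/L1/L2 = A/-/- → run A
t=2: L0/L1/L2 = AF/-/- → run A
t=3: L0/L1/L2 = AFB/-/- → run A
t=4: L0/L1/L2 = FB/A/- → run F
t=5: L0/L1/L2 = FBG/A/- → run F
t=6: L0/L1/L2 = BG/A/- → run B
t=7: L0/L1/L2 = BG/A/- → run B
t=8: L0/L1/L2 = BG/A/- → run B
t=9: L0/L1/L2 = BG/A/- → run B
t=10: L0/L1/L2 = G/AB/- → run G
t=11: L0/L1/L2 = G/AB/- → run G
t=12: L0/L1/L2 = G/AB/- → run G
t=13: L0/L1/L2 = G/AB/- → run G
t=14: L0/L1/L2 = -/ABG/- → run A
t=15: L0/L1/L2 = -/ABG/- → run A
t=16: L0/L1/L2 = -/ABG/- → run A
t=17: L0/L1/L2 = -/BG/- → run B
t=18: L0/L1/L2 = -/BG/- → run B
t=19: L0/L1/L2 = -/BG/- → run B
t=20: L0/L1/L2 = -/G/- → run G
t=21: (idle)
t=22: (idle)
t=23: (idle)
t=24: (idle)
t=25: (idle)

completion order = F, A, B, G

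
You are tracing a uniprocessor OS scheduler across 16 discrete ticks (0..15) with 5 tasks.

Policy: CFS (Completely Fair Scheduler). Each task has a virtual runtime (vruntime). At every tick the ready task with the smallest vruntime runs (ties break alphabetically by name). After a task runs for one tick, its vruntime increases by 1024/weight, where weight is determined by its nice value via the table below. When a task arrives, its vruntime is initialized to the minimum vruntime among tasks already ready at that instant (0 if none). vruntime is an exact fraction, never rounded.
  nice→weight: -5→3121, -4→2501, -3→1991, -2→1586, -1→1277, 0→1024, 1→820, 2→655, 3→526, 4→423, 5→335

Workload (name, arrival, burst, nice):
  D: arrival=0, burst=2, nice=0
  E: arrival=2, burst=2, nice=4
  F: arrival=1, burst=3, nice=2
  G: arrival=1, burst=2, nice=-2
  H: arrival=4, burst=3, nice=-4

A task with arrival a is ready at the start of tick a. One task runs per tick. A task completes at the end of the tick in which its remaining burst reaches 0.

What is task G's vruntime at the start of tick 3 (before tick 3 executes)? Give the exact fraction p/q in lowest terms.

t=0: vr[D=0] → run D
t=1: vr[D=1 F=1 G=1] → run D
t=2: vr[E=1 F=1 G=1] → run E
t=3: vr[E=1447/423 F=1 G=1] → run F
t=4: vr[E=1447/423 F=1679/655 G=1 H=1] → run G
t=5: vr[E=1447/423 F=1679/655 G=1305/793 H=1] → run H
t=6: vr[E=1447/423 F=1679/655 G=1305/793 H=3525/2501] → run H
t=7: vr[E=1447/423 F=1679/655 G=1305/793 H=4549/2501] → run G
t=8: vr[E=1447/423 F=1679/655 H=4549/2501] → run H
t=9: vr[E=1447/423 F=1679/655] → run F
t=10: vr[E=1447/423 F=2703/655] → run E
t=11: vr[F=2703/655] → run F
t=12: (idle)
t=13: (idle)
t=14: (idle)
t=15: (idle)

vruntime(G, start of tick 3) = 1/1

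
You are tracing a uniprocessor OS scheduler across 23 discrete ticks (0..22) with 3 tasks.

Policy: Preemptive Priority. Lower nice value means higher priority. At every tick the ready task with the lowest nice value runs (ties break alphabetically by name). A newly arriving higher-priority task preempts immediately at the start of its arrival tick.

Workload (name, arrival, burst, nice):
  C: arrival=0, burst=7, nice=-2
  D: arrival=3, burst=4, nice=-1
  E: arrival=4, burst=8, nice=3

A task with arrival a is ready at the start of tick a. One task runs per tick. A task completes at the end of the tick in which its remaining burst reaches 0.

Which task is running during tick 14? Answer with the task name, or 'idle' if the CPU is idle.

t=0: ready={C} → run C
t=1: ready={C} → run C
t=2: ready={C} → run C
t=3: ready={C,D} → run C
t=4: ready={C,D,E} → run C
t=5: ready={C,D,E} → run C
t=6: ready={C,D,E} → run C
t=7: ready={D,E} → run D
t=8: ready={D,E} → run D
t=9: ready={D,E} → run D
t=10: ready={D,E} → run D
t=11: ready={E} → run E
t=12: ready={E} → run E
t=13: ready={E} → run E
t=14: ready={E} → run E
t=15: ready={E} → run E
t=16: ready={E} → run E
t=17: ready={E} → run E
t=18: ready={E} → run E
t=19: (idle)
t=20: (idle)
t=21: (idle)
t=22: (idle)

running at tick 14 = E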